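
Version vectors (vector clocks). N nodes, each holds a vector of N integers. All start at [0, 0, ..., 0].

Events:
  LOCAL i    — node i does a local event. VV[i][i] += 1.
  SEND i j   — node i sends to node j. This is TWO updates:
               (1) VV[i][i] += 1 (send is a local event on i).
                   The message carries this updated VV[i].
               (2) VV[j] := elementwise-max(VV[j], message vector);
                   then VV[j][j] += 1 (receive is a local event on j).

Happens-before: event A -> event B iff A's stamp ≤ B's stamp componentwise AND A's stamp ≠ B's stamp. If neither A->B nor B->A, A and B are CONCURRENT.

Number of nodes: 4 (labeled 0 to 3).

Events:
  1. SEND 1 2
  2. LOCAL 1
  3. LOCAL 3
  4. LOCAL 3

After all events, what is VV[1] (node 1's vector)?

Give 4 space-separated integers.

Initial: VV[0]=[0, 0, 0, 0]
Initial: VV[1]=[0, 0, 0, 0]
Initial: VV[2]=[0, 0, 0, 0]
Initial: VV[3]=[0, 0, 0, 0]
Event 1: SEND 1->2: VV[1][1]++ -> VV[1]=[0, 1, 0, 0], msg_vec=[0, 1, 0, 0]; VV[2]=max(VV[2],msg_vec) then VV[2][2]++ -> VV[2]=[0, 1, 1, 0]
Event 2: LOCAL 1: VV[1][1]++ -> VV[1]=[0, 2, 0, 0]
Event 3: LOCAL 3: VV[3][3]++ -> VV[3]=[0, 0, 0, 1]
Event 4: LOCAL 3: VV[3][3]++ -> VV[3]=[0, 0, 0, 2]
Final vectors: VV[0]=[0, 0, 0, 0]; VV[1]=[0, 2, 0, 0]; VV[2]=[0, 1, 1, 0]; VV[3]=[0, 0, 0, 2]

Answer: 0 2 0 0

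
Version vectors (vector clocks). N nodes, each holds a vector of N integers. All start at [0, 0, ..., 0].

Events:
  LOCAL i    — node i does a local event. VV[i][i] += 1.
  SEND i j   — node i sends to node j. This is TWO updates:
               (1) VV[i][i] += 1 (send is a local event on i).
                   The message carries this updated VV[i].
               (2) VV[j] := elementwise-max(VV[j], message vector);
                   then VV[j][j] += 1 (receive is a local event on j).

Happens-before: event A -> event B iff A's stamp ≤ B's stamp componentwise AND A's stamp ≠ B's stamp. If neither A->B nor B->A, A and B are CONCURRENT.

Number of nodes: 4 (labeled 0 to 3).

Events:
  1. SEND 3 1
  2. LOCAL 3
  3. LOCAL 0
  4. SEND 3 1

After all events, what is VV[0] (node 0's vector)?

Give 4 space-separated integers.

Answer: 1 0 0 0

Derivation:
Initial: VV[0]=[0, 0, 0, 0]
Initial: VV[1]=[0, 0, 0, 0]
Initial: VV[2]=[0, 0, 0, 0]
Initial: VV[3]=[0, 0, 0, 0]
Event 1: SEND 3->1: VV[3][3]++ -> VV[3]=[0, 0, 0, 1], msg_vec=[0, 0, 0, 1]; VV[1]=max(VV[1],msg_vec) then VV[1][1]++ -> VV[1]=[0, 1, 0, 1]
Event 2: LOCAL 3: VV[3][3]++ -> VV[3]=[0, 0, 0, 2]
Event 3: LOCAL 0: VV[0][0]++ -> VV[0]=[1, 0, 0, 0]
Event 4: SEND 3->1: VV[3][3]++ -> VV[3]=[0, 0, 0, 3], msg_vec=[0, 0, 0, 3]; VV[1]=max(VV[1],msg_vec) then VV[1][1]++ -> VV[1]=[0, 2, 0, 3]
Final vectors: VV[0]=[1, 0, 0, 0]; VV[1]=[0, 2, 0, 3]; VV[2]=[0, 0, 0, 0]; VV[3]=[0, 0, 0, 3]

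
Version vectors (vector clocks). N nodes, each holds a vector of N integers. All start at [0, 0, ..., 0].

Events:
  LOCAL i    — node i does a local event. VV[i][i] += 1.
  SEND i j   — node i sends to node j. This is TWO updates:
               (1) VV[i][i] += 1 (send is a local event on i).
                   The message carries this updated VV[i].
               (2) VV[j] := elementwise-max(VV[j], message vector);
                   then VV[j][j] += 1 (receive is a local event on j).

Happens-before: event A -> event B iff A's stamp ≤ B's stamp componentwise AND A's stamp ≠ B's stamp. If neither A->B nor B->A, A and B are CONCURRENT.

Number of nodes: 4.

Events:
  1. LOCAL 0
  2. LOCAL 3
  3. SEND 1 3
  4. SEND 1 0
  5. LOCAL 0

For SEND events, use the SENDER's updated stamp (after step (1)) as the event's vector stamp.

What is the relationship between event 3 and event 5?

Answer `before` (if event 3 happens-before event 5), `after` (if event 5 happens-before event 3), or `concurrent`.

Answer: before

Derivation:
Initial: VV[0]=[0, 0, 0, 0]
Initial: VV[1]=[0, 0, 0, 0]
Initial: VV[2]=[0, 0, 0, 0]
Initial: VV[3]=[0, 0, 0, 0]
Event 1: LOCAL 0: VV[0][0]++ -> VV[0]=[1, 0, 0, 0]
Event 2: LOCAL 3: VV[3][3]++ -> VV[3]=[0, 0, 0, 1]
Event 3: SEND 1->3: VV[1][1]++ -> VV[1]=[0, 1, 0, 0], msg_vec=[0, 1, 0, 0]; VV[3]=max(VV[3],msg_vec) then VV[3][3]++ -> VV[3]=[0, 1, 0, 2]
Event 4: SEND 1->0: VV[1][1]++ -> VV[1]=[0, 2, 0, 0], msg_vec=[0, 2, 0, 0]; VV[0]=max(VV[0],msg_vec) then VV[0][0]++ -> VV[0]=[2, 2, 0, 0]
Event 5: LOCAL 0: VV[0][0]++ -> VV[0]=[3, 2, 0, 0]
Event 3 stamp: [0, 1, 0, 0]
Event 5 stamp: [3, 2, 0, 0]
[0, 1, 0, 0] <= [3, 2, 0, 0]? True
[3, 2, 0, 0] <= [0, 1, 0, 0]? False
Relation: before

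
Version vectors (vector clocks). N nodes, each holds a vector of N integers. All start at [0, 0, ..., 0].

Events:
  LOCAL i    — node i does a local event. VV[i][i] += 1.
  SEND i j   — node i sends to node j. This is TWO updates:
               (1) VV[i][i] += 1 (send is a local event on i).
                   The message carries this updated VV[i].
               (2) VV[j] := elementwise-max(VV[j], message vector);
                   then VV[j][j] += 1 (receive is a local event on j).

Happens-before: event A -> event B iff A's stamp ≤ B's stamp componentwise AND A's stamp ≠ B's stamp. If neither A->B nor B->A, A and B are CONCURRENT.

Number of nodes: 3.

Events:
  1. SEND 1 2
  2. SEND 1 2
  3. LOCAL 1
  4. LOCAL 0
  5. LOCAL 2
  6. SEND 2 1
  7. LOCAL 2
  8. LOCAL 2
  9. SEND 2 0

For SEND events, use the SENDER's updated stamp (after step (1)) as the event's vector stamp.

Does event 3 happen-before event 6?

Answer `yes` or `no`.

Answer: no

Derivation:
Initial: VV[0]=[0, 0, 0]
Initial: VV[1]=[0, 0, 0]
Initial: VV[2]=[0, 0, 0]
Event 1: SEND 1->2: VV[1][1]++ -> VV[1]=[0, 1, 0], msg_vec=[0, 1, 0]; VV[2]=max(VV[2],msg_vec) then VV[2][2]++ -> VV[2]=[0, 1, 1]
Event 2: SEND 1->2: VV[1][1]++ -> VV[1]=[0, 2, 0], msg_vec=[0, 2, 0]; VV[2]=max(VV[2],msg_vec) then VV[2][2]++ -> VV[2]=[0, 2, 2]
Event 3: LOCAL 1: VV[1][1]++ -> VV[1]=[0, 3, 0]
Event 4: LOCAL 0: VV[0][0]++ -> VV[0]=[1, 0, 0]
Event 5: LOCAL 2: VV[2][2]++ -> VV[2]=[0, 2, 3]
Event 6: SEND 2->1: VV[2][2]++ -> VV[2]=[0, 2, 4], msg_vec=[0, 2, 4]; VV[1]=max(VV[1],msg_vec) then VV[1][1]++ -> VV[1]=[0, 4, 4]
Event 7: LOCAL 2: VV[2][2]++ -> VV[2]=[0, 2, 5]
Event 8: LOCAL 2: VV[2][2]++ -> VV[2]=[0, 2, 6]
Event 9: SEND 2->0: VV[2][2]++ -> VV[2]=[0, 2, 7], msg_vec=[0, 2, 7]; VV[0]=max(VV[0],msg_vec) then VV[0][0]++ -> VV[0]=[2, 2, 7]
Event 3 stamp: [0, 3, 0]
Event 6 stamp: [0, 2, 4]
[0, 3, 0] <= [0, 2, 4]? False. Equal? False. Happens-before: False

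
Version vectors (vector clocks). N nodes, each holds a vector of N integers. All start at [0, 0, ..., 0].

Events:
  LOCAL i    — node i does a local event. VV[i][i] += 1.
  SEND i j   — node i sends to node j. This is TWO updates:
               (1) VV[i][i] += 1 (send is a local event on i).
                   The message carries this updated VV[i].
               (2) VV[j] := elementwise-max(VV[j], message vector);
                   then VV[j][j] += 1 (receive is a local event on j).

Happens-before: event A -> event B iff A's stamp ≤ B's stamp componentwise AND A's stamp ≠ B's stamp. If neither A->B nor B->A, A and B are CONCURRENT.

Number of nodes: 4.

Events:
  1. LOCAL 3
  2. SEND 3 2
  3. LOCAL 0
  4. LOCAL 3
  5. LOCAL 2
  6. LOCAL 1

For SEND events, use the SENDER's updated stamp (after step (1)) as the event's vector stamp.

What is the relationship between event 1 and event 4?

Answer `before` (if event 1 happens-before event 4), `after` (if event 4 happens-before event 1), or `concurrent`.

Answer: before

Derivation:
Initial: VV[0]=[0, 0, 0, 0]
Initial: VV[1]=[0, 0, 0, 0]
Initial: VV[2]=[0, 0, 0, 0]
Initial: VV[3]=[0, 0, 0, 0]
Event 1: LOCAL 3: VV[3][3]++ -> VV[3]=[0, 0, 0, 1]
Event 2: SEND 3->2: VV[3][3]++ -> VV[3]=[0, 0, 0, 2], msg_vec=[0, 0, 0, 2]; VV[2]=max(VV[2],msg_vec) then VV[2][2]++ -> VV[2]=[0, 0, 1, 2]
Event 3: LOCAL 0: VV[0][0]++ -> VV[0]=[1, 0, 0, 0]
Event 4: LOCAL 3: VV[3][3]++ -> VV[3]=[0, 0, 0, 3]
Event 5: LOCAL 2: VV[2][2]++ -> VV[2]=[0, 0, 2, 2]
Event 6: LOCAL 1: VV[1][1]++ -> VV[1]=[0, 1, 0, 0]
Event 1 stamp: [0, 0, 0, 1]
Event 4 stamp: [0, 0, 0, 3]
[0, 0, 0, 1] <= [0, 0, 0, 3]? True
[0, 0, 0, 3] <= [0, 0, 0, 1]? False
Relation: before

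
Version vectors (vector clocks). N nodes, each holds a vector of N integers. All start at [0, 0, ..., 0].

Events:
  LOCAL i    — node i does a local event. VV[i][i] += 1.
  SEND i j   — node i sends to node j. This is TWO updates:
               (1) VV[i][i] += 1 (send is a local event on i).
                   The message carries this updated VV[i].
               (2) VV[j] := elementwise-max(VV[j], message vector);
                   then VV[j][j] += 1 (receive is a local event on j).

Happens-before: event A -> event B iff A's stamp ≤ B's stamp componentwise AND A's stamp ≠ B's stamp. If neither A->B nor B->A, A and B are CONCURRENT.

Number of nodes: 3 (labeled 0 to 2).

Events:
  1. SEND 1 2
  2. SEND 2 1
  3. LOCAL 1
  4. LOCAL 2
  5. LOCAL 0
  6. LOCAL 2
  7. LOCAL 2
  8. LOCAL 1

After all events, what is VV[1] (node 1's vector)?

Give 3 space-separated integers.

Initial: VV[0]=[0, 0, 0]
Initial: VV[1]=[0, 0, 0]
Initial: VV[2]=[0, 0, 0]
Event 1: SEND 1->2: VV[1][1]++ -> VV[1]=[0, 1, 0], msg_vec=[0, 1, 0]; VV[2]=max(VV[2],msg_vec) then VV[2][2]++ -> VV[2]=[0, 1, 1]
Event 2: SEND 2->1: VV[2][2]++ -> VV[2]=[0, 1, 2], msg_vec=[0, 1, 2]; VV[1]=max(VV[1],msg_vec) then VV[1][1]++ -> VV[1]=[0, 2, 2]
Event 3: LOCAL 1: VV[1][1]++ -> VV[1]=[0, 3, 2]
Event 4: LOCAL 2: VV[2][2]++ -> VV[2]=[0, 1, 3]
Event 5: LOCAL 0: VV[0][0]++ -> VV[0]=[1, 0, 0]
Event 6: LOCAL 2: VV[2][2]++ -> VV[2]=[0, 1, 4]
Event 7: LOCAL 2: VV[2][2]++ -> VV[2]=[0, 1, 5]
Event 8: LOCAL 1: VV[1][1]++ -> VV[1]=[0, 4, 2]
Final vectors: VV[0]=[1, 0, 0]; VV[1]=[0, 4, 2]; VV[2]=[0, 1, 5]

Answer: 0 4 2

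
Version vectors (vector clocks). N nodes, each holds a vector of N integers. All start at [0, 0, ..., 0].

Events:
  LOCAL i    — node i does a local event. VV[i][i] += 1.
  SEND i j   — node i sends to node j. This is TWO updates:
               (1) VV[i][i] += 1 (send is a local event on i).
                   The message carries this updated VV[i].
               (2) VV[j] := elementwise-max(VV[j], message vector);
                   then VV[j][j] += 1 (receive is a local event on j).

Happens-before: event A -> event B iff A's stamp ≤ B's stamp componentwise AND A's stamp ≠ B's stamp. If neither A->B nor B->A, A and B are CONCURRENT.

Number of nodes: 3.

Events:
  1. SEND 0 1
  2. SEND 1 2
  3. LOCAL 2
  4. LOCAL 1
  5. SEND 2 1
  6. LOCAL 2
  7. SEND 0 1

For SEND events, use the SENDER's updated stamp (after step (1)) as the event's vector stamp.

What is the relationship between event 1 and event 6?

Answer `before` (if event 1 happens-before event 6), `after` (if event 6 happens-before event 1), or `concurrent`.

Answer: before

Derivation:
Initial: VV[0]=[0, 0, 0]
Initial: VV[1]=[0, 0, 0]
Initial: VV[2]=[0, 0, 0]
Event 1: SEND 0->1: VV[0][0]++ -> VV[0]=[1, 0, 0], msg_vec=[1, 0, 0]; VV[1]=max(VV[1],msg_vec) then VV[1][1]++ -> VV[1]=[1, 1, 0]
Event 2: SEND 1->2: VV[1][1]++ -> VV[1]=[1, 2, 0], msg_vec=[1, 2, 0]; VV[2]=max(VV[2],msg_vec) then VV[2][2]++ -> VV[2]=[1, 2, 1]
Event 3: LOCAL 2: VV[2][2]++ -> VV[2]=[1, 2, 2]
Event 4: LOCAL 1: VV[1][1]++ -> VV[1]=[1, 3, 0]
Event 5: SEND 2->1: VV[2][2]++ -> VV[2]=[1, 2, 3], msg_vec=[1, 2, 3]; VV[1]=max(VV[1],msg_vec) then VV[1][1]++ -> VV[1]=[1, 4, 3]
Event 6: LOCAL 2: VV[2][2]++ -> VV[2]=[1, 2, 4]
Event 7: SEND 0->1: VV[0][0]++ -> VV[0]=[2, 0, 0], msg_vec=[2, 0, 0]; VV[1]=max(VV[1],msg_vec) then VV[1][1]++ -> VV[1]=[2, 5, 3]
Event 1 stamp: [1, 0, 0]
Event 6 stamp: [1, 2, 4]
[1, 0, 0] <= [1, 2, 4]? True
[1, 2, 4] <= [1, 0, 0]? False
Relation: before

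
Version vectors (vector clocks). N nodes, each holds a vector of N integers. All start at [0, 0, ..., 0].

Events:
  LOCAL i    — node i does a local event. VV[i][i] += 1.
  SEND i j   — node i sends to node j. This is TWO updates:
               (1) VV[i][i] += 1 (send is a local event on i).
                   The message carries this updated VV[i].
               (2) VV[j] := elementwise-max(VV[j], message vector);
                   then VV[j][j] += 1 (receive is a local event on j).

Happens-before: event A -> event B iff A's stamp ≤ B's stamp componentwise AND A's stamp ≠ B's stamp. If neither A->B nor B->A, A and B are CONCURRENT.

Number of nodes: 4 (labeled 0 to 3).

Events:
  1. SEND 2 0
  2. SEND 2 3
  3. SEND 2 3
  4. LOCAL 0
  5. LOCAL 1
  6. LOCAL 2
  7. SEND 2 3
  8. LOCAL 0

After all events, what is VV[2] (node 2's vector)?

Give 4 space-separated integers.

Answer: 0 0 5 0

Derivation:
Initial: VV[0]=[0, 0, 0, 0]
Initial: VV[1]=[0, 0, 0, 0]
Initial: VV[2]=[0, 0, 0, 0]
Initial: VV[3]=[0, 0, 0, 0]
Event 1: SEND 2->0: VV[2][2]++ -> VV[2]=[0, 0, 1, 0], msg_vec=[0, 0, 1, 0]; VV[0]=max(VV[0],msg_vec) then VV[0][0]++ -> VV[0]=[1, 0, 1, 0]
Event 2: SEND 2->3: VV[2][2]++ -> VV[2]=[0, 0, 2, 0], msg_vec=[0, 0, 2, 0]; VV[3]=max(VV[3],msg_vec) then VV[3][3]++ -> VV[3]=[0, 0, 2, 1]
Event 3: SEND 2->3: VV[2][2]++ -> VV[2]=[0, 0, 3, 0], msg_vec=[0, 0, 3, 0]; VV[3]=max(VV[3],msg_vec) then VV[3][3]++ -> VV[3]=[0, 0, 3, 2]
Event 4: LOCAL 0: VV[0][0]++ -> VV[0]=[2, 0, 1, 0]
Event 5: LOCAL 1: VV[1][1]++ -> VV[1]=[0, 1, 0, 0]
Event 6: LOCAL 2: VV[2][2]++ -> VV[2]=[0, 0, 4, 0]
Event 7: SEND 2->3: VV[2][2]++ -> VV[2]=[0, 0, 5, 0], msg_vec=[0, 0, 5, 0]; VV[3]=max(VV[3],msg_vec) then VV[3][3]++ -> VV[3]=[0, 0, 5, 3]
Event 8: LOCAL 0: VV[0][0]++ -> VV[0]=[3, 0, 1, 0]
Final vectors: VV[0]=[3, 0, 1, 0]; VV[1]=[0, 1, 0, 0]; VV[2]=[0, 0, 5, 0]; VV[3]=[0, 0, 5, 3]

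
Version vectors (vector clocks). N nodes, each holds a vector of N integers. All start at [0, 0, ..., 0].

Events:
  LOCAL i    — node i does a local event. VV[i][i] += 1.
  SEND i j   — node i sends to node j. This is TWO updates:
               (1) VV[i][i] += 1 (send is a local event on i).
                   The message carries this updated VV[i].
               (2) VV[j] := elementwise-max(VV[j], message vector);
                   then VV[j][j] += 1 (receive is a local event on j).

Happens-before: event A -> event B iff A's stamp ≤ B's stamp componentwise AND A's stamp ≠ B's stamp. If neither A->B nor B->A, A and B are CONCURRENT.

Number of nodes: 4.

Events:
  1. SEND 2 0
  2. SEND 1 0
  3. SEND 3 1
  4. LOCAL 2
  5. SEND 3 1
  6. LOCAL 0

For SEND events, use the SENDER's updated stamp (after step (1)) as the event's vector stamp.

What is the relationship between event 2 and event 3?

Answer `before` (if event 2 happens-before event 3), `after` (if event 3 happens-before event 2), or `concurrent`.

Answer: concurrent

Derivation:
Initial: VV[0]=[0, 0, 0, 0]
Initial: VV[1]=[0, 0, 0, 0]
Initial: VV[2]=[0, 0, 0, 0]
Initial: VV[3]=[0, 0, 0, 0]
Event 1: SEND 2->0: VV[2][2]++ -> VV[2]=[0, 0, 1, 0], msg_vec=[0, 0, 1, 0]; VV[0]=max(VV[0],msg_vec) then VV[0][0]++ -> VV[0]=[1, 0, 1, 0]
Event 2: SEND 1->0: VV[1][1]++ -> VV[1]=[0, 1, 0, 0], msg_vec=[0, 1, 0, 0]; VV[0]=max(VV[0],msg_vec) then VV[0][0]++ -> VV[0]=[2, 1, 1, 0]
Event 3: SEND 3->1: VV[3][3]++ -> VV[3]=[0, 0, 0, 1], msg_vec=[0, 0, 0, 1]; VV[1]=max(VV[1],msg_vec) then VV[1][1]++ -> VV[1]=[0, 2, 0, 1]
Event 4: LOCAL 2: VV[2][2]++ -> VV[2]=[0, 0, 2, 0]
Event 5: SEND 3->1: VV[3][3]++ -> VV[3]=[0, 0, 0, 2], msg_vec=[0, 0, 0, 2]; VV[1]=max(VV[1],msg_vec) then VV[1][1]++ -> VV[1]=[0, 3, 0, 2]
Event 6: LOCAL 0: VV[0][0]++ -> VV[0]=[3, 1, 1, 0]
Event 2 stamp: [0, 1, 0, 0]
Event 3 stamp: [0, 0, 0, 1]
[0, 1, 0, 0] <= [0, 0, 0, 1]? False
[0, 0, 0, 1] <= [0, 1, 0, 0]? False
Relation: concurrent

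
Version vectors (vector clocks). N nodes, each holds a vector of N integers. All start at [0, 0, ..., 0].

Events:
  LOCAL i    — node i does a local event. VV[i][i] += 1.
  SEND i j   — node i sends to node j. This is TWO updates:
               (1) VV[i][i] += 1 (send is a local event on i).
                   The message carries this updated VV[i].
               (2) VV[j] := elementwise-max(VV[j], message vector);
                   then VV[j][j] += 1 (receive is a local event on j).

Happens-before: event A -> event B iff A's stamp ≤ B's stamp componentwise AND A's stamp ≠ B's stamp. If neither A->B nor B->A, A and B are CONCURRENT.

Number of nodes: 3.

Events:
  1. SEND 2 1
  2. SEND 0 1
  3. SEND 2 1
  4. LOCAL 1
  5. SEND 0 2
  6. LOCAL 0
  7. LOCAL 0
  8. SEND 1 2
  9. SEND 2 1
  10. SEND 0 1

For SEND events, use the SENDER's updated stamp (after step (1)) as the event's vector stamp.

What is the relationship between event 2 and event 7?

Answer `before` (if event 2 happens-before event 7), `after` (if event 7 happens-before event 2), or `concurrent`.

Initial: VV[0]=[0, 0, 0]
Initial: VV[1]=[0, 0, 0]
Initial: VV[2]=[0, 0, 0]
Event 1: SEND 2->1: VV[2][2]++ -> VV[2]=[0, 0, 1], msg_vec=[0, 0, 1]; VV[1]=max(VV[1],msg_vec) then VV[1][1]++ -> VV[1]=[0, 1, 1]
Event 2: SEND 0->1: VV[0][0]++ -> VV[0]=[1, 0, 0], msg_vec=[1, 0, 0]; VV[1]=max(VV[1],msg_vec) then VV[1][1]++ -> VV[1]=[1, 2, 1]
Event 3: SEND 2->1: VV[2][2]++ -> VV[2]=[0, 0, 2], msg_vec=[0, 0, 2]; VV[1]=max(VV[1],msg_vec) then VV[1][1]++ -> VV[1]=[1, 3, 2]
Event 4: LOCAL 1: VV[1][1]++ -> VV[1]=[1, 4, 2]
Event 5: SEND 0->2: VV[0][0]++ -> VV[0]=[2, 0, 0], msg_vec=[2, 0, 0]; VV[2]=max(VV[2],msg_vec) then VV[2][2]++ -> VV[2]=[2, 0, 3]
Event 6: LOCAL 0: VV[0][0]++ -> VV[0]=[3, 0, 0]
Event 7: LOCAL 0: VV[0][0]++ -> VV[0]=[4, 0, 0]
Event 8: SEND 1->2: VV[1][1]++ -> VV[1]=[1, 5, 2], msg_vec=[1, 5, 2]; VV[2]=max(VV[2],msg_vec) then VV[2][2]++ -> VV[2]=[2, 5, 4]
Event 9: SEND 2->1: VV[2][2]++ -> VV[2]=[2, 5, 5], msg_vec=[2, 5, 5]; VV[1]=max(VV[1],msg_vec) then VV[1][1]++ -> VV[1]=[2, 6, 5]
Event 10: SEND 0->1: VV[0][0]++ -> VV[0]=[5, 0, 0], msg_vec=[5, 0, 0]; VV[1]=max(VV[1],msg_vec) then VV[1][1]++ -> VV[1]=[5, 7, 5]
Event 2 stamp: [1, 0, 0]
Event 7 stamp: [4, 0, 0]
[1, 0, 0] <= [4, 0, 0]? True
[4, 0, 0] <= [1, 0, 0]? False
Relation: before

Answer: before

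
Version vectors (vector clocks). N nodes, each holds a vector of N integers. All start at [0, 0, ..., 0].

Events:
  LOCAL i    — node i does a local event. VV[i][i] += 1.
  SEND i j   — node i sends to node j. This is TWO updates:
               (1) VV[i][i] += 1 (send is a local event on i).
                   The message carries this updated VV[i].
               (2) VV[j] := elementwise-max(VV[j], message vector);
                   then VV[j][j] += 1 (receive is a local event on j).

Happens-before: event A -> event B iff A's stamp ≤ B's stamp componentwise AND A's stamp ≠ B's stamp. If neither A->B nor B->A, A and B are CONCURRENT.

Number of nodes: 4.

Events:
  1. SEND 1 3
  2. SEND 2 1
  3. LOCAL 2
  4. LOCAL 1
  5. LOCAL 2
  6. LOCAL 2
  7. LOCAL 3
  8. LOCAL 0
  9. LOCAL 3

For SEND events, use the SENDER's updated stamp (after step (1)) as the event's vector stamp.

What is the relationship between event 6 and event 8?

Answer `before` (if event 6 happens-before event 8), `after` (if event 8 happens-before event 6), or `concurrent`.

Initial: VV[0]=[0, 0, 0, 0]
Initial: VV[1]=[0, 0, 0, 0]
Initial: VV[2]=[0, 0, 0, 0]
Initial: VV[3]=[0, 0, 0, 0]
Event 1: SEND 1->3: VV[1][1]++ -> VV[1]=[0, 1, 0, 0], msg_vec=[0, 1, 0, 0]; VV[3]=max(VV[3],msg_vec) then VV[3][3]++ -> VV[3]=[0, 1, 0, 1]
Event 2: SEND 2->1: VV[2][2]++ -> VV[2]=[0, 0, 1, 0], msg_vec=[0, 0, 1, 0]; VV[1]=max(VV[1],msg_vec) then VV[1][1]++ -> VV[1]=[0, 2, 1, 0]
Event 3: LOCAL 2: VV[2][2]++ -> VV[2]=[0, 0, 2, 0]
Event 4: LOCAL 1: VV[1][1]++ -> VV[1]=[0, 3, 1, 0]
Event 5: LOCAL 2: VV[2][2]++ -> VV[2]=[0, 0, 3, 0]
Event 6: LOCAL 2: VV[2][2]++ -> VV[2]=[0, 0, 4, 0]
Event 7: LOCAL 3: VV[3][3]++ -> VV[3]=[0, 1, 0, 2]
Event 8: LOCAL 0: VV[0][0]++ -> VV[0]=[1, 0, 0, 0]
Event 9: LOCAL 3: VV[3][3]++ -> VV[3]=[0, 1, 0, 3]
Event 6 stamp: [0, 0, 4, 0]
Event 8 stamp: [1, 0, 0, 0]
[0, 0, 4, 0] <= [1, 0, 0, 0]? False
[1, 0, 0, 0] <= [0, 0, 4, 0]? False
Relation: concurrent

Answer: concurrent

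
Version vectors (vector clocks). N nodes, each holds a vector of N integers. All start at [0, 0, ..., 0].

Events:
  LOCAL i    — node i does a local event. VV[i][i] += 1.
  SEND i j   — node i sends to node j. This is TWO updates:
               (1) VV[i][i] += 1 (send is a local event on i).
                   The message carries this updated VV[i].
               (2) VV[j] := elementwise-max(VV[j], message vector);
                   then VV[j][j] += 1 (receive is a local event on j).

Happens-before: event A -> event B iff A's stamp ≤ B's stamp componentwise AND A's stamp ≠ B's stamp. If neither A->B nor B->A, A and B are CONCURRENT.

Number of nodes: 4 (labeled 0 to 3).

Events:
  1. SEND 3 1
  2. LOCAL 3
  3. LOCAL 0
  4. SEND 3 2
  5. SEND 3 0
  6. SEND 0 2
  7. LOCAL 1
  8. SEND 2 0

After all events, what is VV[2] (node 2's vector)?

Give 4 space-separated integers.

Answer: 3 0 3 4

Derivation:
Initial: VV[0]=[0, 0, 0, 0]
Initial: VV[1]=[0, 0, 0, 0]
Initial: VV[2]=[0, 0, 0, 0]
Initial: VV[3]=[0, 0, 0, 0]
Event 1: SEND 3->1: VV[3][3]++ -> VV[3]=[0, 0, 0, 1], msg_vec=[0, 0, 0, 1]; VV[1]=max(VV[1],msg_vec) then VV[1][1]++ -> VV[1]=[0, 1, 0, 1]
Event 2: LOCAL 3: VV[3][3]++ -> VV[3]=[0, 0, 0, 2]
Event 3: LOCAL 0: VV[0][0]++ -> VV[0]=[1, 0, 0, 0]
Event 4: SEND 3->2: VV[3][3]++ -> VV[3]=[0, 0, 0, 3], msg_vec=[0, 0, 0, 3]; VV[2]=max(VV[2],msg_vec) then VV[2][2]++ -> VV[2]=[0, 0, 1, 3]
Event 5: SEND 3->0: VV[3][3]++ -> VV[3]=[0, 0, 0, 4], msg_vec=[0, 0, 0, 4]; VV[0]=max(VV[0],msg_vec) then VV[0][0]++ -> VV[0]=[2, 0, 0, 4]
Event 6: SEND 0->2: VV[0][0]++ -> VV[0]=[3, 0, 0, 4], msg_vec=[3, 0, 0, 4]; VV[2]=max(VV[2],msg_vec) then VV[2][2]++ -> VV[2]=[3, 0, 2, 4]
Event 7: LOCAL 1: VV[1][1]++ -> VV[1]=[0, 2, 0, 1]
Event 8: SEND 2->0: VV[2][2]++ -> VV[2]=[3, 0, 3, 4], msg_vec=[3, 0, 3, 4]; VV[0]=max(VV[0],msg_vec) then VV[0][0]++ -> VV[0]=[4, 0, 3, 4]
Final vectors: VV[0]=[4, 0, 3, 4]; VV[1]=[0, 2, 0, 1]; VV[2]=[3, 0, 3, 4]; VV[3]=[0, 0, 0, 4]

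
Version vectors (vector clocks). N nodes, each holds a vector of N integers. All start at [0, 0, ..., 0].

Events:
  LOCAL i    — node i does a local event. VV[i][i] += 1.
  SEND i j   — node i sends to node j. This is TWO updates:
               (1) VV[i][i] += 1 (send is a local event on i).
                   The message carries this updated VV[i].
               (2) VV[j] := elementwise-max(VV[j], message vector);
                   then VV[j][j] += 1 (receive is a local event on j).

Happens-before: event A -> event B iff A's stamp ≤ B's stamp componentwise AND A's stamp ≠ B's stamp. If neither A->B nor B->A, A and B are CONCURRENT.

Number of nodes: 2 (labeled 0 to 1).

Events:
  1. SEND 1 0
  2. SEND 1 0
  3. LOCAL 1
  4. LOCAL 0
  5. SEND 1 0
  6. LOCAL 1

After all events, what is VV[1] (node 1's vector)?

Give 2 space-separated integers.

Answer: 0 5

Derivation:
Initial: VV[0]=[0, 0]
Initial: VV[1]=[0, 0]
Event 1: SEND 1->0: VV[1][1]++ -> VV[1]=[0, 1], msg_vec=[0, 1]; VV[0]=max(VV[0],msg_vec) then VV[0][0]++ -> VV[0]=[1, 1]
Event 2: SEND 1->0: VV[1][1]++ -> VV[1]=[0, 2], msg_vec=[0, 2]; VV[0]=max(VV[0],msg_vec) then VV[0][0]++ -> VV[0]=[2, 2]
Event 3: LOCAL 1: VV[1][1]++ -> VV[1]=[0, 3]
Event 4: LOCAL 0: VV[0][0]++ -> VV[0]=[3, 2]
Event 5: SEND 1->0: VV[1][1]++ -> VV[1]=[0, 4], msg_vec=[0, 4]; VV[0]=max(VV[0],msg_vec) then VV[0][0]++ -> VV[0]=[4, 4]
Event 6: LOCAL 1: VV[1][1]++ -> VV[1]=[0, 5]
Final vectors: VV[0]=[4, 4]; VV[1]=[0, 5]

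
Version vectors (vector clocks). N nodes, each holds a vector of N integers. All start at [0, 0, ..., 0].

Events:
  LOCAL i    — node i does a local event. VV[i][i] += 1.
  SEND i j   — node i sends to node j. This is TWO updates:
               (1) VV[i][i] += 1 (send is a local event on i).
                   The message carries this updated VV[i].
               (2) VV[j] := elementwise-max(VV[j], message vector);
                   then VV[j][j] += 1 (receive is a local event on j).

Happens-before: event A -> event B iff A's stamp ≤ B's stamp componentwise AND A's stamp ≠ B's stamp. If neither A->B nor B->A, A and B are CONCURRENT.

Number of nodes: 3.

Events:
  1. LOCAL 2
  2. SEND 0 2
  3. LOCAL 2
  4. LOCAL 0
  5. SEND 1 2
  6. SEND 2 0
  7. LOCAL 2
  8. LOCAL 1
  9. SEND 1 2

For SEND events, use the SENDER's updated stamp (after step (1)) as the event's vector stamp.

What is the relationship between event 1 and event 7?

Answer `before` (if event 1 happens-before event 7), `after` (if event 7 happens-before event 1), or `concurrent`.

Initial: VV[0]=[0, 0, 0]
Initial: VV[1]=[0, 0, 0]
Initial: VV[2]=[0, 0, 0]
Event 1: LOCAL 2: VV[2][2]++ -> VV[2]=[0, 0, 1]
Event 2: SEND 0->2: VV[0][0]++ -> VV[0]=[1, 0, 0], msg_vec=[1, 0, 0]; VV[2]=max(VV[2],msg_vec) then VV[2][2]++ -> VV[2]=[1, 0, 2]
Event 3: LOCAL 2: VV[2][2]++ -> VV[2]=[1, 0, 3]
Event 4: LOCAL 0: VV[0][0]++ -> VV[0]=[2, 0, 0]
Event 5: SEND 1->2: VV[1][1]++ -> VV[1]=[0, 1, 0], msg_vec=[0, 1, 0]; VV[2]=max(VV[2],msg_vec) then VV[2][2]++ -> VV[2]=[1, 1, 4]
Event 6: SEND 2->0: VV[2][2]++ -> VV[2]=[1, 1, 5], msg_vec=[1, 1, 5]; VV[0]=max(VV[0],msg_vec) then VV[0][0]++ -> VV[0]=[3, 1, 5]
Event 7: LOCAL 2: VV[2][2]++ -> VV[2]=[1, 1, 6]
Event 8: LOCAL 1: VV[1][1]++ -> VV[1]=[0, 2, 0]
Event 9: SEND 1->2: VV[1][1]++ -> VV[1]=[0, 3, 0], msg_vec=[0, 3, 0]; VV[2]=max(VV[2],msg_vec) then VV[2][2]++ -> VV[2]=[1, 3, 7]
Event 1 stamp: [0, 0, 1]
Event 7 stamp: [1, 1, 6]
[0, 0, 1] <= [1, 1, 6]? True
[1, 1, 6] <= [0, 0, 1]? False
Relation: before

Answer: before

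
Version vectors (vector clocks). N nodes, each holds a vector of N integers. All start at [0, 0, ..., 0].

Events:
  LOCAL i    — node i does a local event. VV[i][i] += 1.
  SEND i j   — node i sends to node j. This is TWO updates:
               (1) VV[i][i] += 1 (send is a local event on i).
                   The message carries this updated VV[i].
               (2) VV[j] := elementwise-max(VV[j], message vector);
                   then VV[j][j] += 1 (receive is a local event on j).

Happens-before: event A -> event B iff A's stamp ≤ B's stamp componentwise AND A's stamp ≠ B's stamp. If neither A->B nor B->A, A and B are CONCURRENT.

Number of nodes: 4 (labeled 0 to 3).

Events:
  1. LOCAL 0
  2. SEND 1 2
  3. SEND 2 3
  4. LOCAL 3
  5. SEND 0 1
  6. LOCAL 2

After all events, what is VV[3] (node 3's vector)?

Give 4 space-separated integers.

Answer: 0 1 2 2

Derivation:
Initial: VV[0]=[0, 0, 0, 0]
Initial: VV[1]=[0, 0, 0, 0]
Initial: VV[2]=[0, 0, 0, 0]
Initial: VV[3]=[0, 0, 0, 0]
Event 1: LOCAL 0: VV[0][0]++ -> VV[0]=[1, 0, 0, 0]
Event 2: SEND 1->2: VV[1][1]++ -> VV[1]=[0, 1, 0, 0], msg_vec=[0, 1, 0, 0]; VV[2]=max(VV[2],msg_vec) then VV[2][2]++ -> VV[2]=[0, 1, 1, 0]
Event 3: SEND 2->3: VV[2][2]++ -> VV[2]=[0, 1, 2, 0], msg_vec=[0, 1, 2, 0]; VV[3]=max(VV[3],msg_vec) then VV[3][3]++ -> VV[3]=[0, 1, 2, 1]
Event 4: LOCAL 3: VV[3][3]++ -> VV[3]=[0, 1, 2, 2]
Event 5: SEND 0->1: VV[0][0]++ -> VV[0]=[2, 0, 0, 0], msg_vec=[2, 0, 0, 0]; VV[1]=max(VV[1],msg_vec) then VV[1][1]++ -> VV[1]=[2, 2, 0, 0]
Event 6: LOCAL 2: VV[2][2]++ -> VV[2]=[0, 1, 3, 0]
Final vectors: VV[0]=[2, 0, 0, 0]; VV[1]=[2, 2, 0, 0]; VV[2]=[0, 1, 3, 0]; VV[3]=[0, 1, 2, 2]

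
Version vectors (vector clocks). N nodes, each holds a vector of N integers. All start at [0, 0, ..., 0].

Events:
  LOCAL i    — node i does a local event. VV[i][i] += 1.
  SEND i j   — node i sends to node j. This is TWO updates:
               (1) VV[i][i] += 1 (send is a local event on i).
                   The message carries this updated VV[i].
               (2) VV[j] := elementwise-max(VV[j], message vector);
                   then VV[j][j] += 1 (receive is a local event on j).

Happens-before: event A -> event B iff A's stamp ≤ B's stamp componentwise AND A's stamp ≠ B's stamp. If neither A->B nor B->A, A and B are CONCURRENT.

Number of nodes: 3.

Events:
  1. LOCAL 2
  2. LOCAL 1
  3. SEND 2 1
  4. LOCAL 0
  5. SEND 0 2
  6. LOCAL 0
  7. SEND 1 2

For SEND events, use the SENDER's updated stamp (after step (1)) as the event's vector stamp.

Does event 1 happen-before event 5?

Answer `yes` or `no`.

Initial: VV[0]=[0, 0, 0]
Initial: VV[1]=[0, 0, 0]
Initial: VV[2]=[0, 0, 0]
Event 1: LOCAL 2: VV[2][2]++ -> VV[2]=[0, 0, 1]
Event 2: LOCAL 1: VV[1][1]++ -> VV[1]=[0, 1, 0]
Event 3: SEND 2->1: VV[2][2]++ -> VV[2]=[0, 0, 2], msg_vec=[0, 0, 2]; VV[1]=max(VV[1],msg_vec) then VV[1][1]++ -> VV[1]=[0, 2, 2]
Event 4: LOCAL 0: VV[0][0]++ -> VV[0]=[1, 0, 0]
Event 5: SEND 0->2: VV[0][0]++ -> VV[0]=[2, 0, 0], msg_vec=[2, 0, 0]; VV[2]=max(VV[2],msg_vec) then VV[2][2]++ -> VV[2]=[2, 0, 3]
Event 6: LOCAL 0: VV[0][0]++ -> VV[0]=[3, 0, 0]
Event 7: SEND 1->2: VV[1][1]++ -> VV[1]=[0, 3, 2], msg_vec=[0, 3, 2]; VV[2]=max(VV[2],msg_vec) then VV[2][2]++ -> VV[2]=[2, 3, 4]
Event 1 stamp: [0, 0, 1]
Event 5 stamp: [2, 0, 0]
[0, 0, 1] <= [2, 0, 0]? False. Equal? False. Happens-before: False

Answer: no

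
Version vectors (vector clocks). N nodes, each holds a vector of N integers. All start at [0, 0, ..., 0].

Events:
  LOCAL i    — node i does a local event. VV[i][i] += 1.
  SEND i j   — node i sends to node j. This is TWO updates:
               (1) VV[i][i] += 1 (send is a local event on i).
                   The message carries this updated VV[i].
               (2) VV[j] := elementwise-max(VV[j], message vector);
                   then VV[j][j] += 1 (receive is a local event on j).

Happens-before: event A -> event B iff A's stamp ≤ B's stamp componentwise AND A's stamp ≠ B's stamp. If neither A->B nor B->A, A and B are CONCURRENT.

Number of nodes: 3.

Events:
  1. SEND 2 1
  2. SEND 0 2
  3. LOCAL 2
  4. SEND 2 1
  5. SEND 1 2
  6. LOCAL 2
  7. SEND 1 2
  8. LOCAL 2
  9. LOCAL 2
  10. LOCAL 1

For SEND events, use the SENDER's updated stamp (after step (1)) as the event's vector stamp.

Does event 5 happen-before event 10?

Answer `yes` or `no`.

Answer: yes

Derivation:
Initial: VV[0]=[0, 0, 0]
Initial: VV[1]=[0, 0, 0]
Initial: VV[2]=[0, 0, 0]
Event 1: SEND 2->1: VV[2][2]++ -> VV[2]=[0, 0, 1], msg_vec=[0, 0, 1]; VV[1]=max(VV[1],msg_vec) then VV[1][1]++ -> VV[1]=[0, 1, 1]
Event 2: SEND 0->2: VV[0][0]++ -> VV[0]=[1, 0, 0], msg_vec=[1, 0, 0]; VV[2]=max(VV[2],msg_vec) then VV[2][2]++ -> VV[2]=[1, 0, 2]
Event 3: LOCAL 2: VV[2][2]++ -> VV[2]=[1, 0, 3]
Event 4: SEND 2->1: VV[2][2]++ -> VV[2]=[1, 0, 4], msg_vec=[1, 0, 4]; VV[1]=max(VV[1],msg_vec) then VV[1][1]++ -> VV[1]=[1, 2, 4]
Event 5: SEND 1->2: VV[1][1]++ -> VV[1]=[1, 3, 4], msg_vec=[1, 3, 4]; VV[2]=max(VV[2],msg_vec) then VV[2][2]++ -> VV[2]=[1, 3, 5]
Event 6: LOCAL 2: VV[2][2]++ -> VV[2]=[1, 3, 6]
Event 7: SEND 1->2: VV[1][1]++ -> VV[1]=[1, 4, 4], msg_vec=[1, 4, 4]; VV[2]=max(VV[2],msg_vec) then VV[2][2]++ -> VV[2]=[1, 4, 7]
Event 8: LOCAL 2: VV[2][2]++ -> VV[2]=[1, 4, 8]
Event 9: LOCAL 2: VV[2][2]++ -> VV[2]=[1, 4, 9]
Event 10: LOCAL 1: VV[1][1]++ -> VV[1]=[1, 5, 4]
Event 5 stamp: [1, 3, 4]
Event 10 stamp: [1, 5, 4]
[1, 3, 4] <= [1, 5, 4]? True. Equal? False. Happens-before: True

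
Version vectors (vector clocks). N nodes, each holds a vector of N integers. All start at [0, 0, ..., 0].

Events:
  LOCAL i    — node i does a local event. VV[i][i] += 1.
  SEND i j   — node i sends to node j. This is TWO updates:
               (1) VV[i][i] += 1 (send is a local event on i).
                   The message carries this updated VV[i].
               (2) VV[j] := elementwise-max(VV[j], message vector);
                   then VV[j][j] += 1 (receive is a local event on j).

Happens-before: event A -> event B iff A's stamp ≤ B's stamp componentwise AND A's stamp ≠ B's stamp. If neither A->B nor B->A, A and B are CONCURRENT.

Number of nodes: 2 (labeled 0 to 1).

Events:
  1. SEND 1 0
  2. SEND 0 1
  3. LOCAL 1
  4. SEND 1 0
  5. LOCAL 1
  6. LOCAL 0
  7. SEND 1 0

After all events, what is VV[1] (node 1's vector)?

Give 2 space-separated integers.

Answer: 2 6

Derivation:
Initial: VV[0]=[0, 0]
Initial: VV[1]=[0, 0]
Event 1: SEND 1->0: VV[1][1]++ -> VV[1]=[0, 1], msg_vec=[0, 1]; VV[0]=max(VV[0],msg_vec) then VV[0][0]++ -> VV[0]=[1, 1]
Event 2: SEND 0->1: VV[0][0]++ -> VV[0]=[2, 1], msg_vec=[2, 1]; VV[1]=max(VV[1],msg_vec) then VV[1][1]++ -> VV[1]=[2, 2]
Event 3: LOCAL 1: VV[1][1]++ -> VV[1]=[2, 3]
Event 4: SEND 1->0: VV[1][1]++ -> VV[1]=[2, 4], msg_vec=[2, 4]; VV[0]=max(VV[0],msg_vec) then VV[0][0]++ -> VV[0]=[3, 4]
Event 5: LOCAL 1: VV[1][1]++ -> VV[1]=[2, 5]
Event 6: LOCAL 0: VV[0][0]++ -> VV[0]=[4, 4]
Event 7: SEND 1->0: VV[1][1]++ -> VV[1]=[2, 6], msg_vec=[2, 6]; VV[0]=max(VV[0],msg_vec) then VV[0][0]++ -> VV[0]=[5, 6]
Final vectors: VV[0]=[5, 6]; VV[1]=[2, 6]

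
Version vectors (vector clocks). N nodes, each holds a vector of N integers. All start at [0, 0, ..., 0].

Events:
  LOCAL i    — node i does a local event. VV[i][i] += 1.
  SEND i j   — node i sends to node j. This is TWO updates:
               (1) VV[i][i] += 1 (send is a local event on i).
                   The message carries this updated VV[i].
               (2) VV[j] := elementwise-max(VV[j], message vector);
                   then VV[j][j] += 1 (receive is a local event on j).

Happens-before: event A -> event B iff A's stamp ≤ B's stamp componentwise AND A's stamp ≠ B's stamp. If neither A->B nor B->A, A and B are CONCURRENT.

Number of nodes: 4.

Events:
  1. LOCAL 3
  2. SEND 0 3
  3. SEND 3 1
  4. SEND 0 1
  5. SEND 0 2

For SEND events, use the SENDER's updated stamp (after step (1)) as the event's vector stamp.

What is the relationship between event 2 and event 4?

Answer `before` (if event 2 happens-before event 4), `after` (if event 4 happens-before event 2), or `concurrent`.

Answer: before

Derivation:
Initial: VV[0]=[0, 0, 0, 0]
Initial: VV[1]=[0, 0, 0, 0]
Initial: VV[2]=[0, 0, 0, 0]
Initial: VV[3]=[0, 0, 0, 0]
Event 1: LOCAL 3: VV[3][3]++ -> VV[3]=[0, 0, 0, 1]
Event 2: SEND 0->3: VV[0][0]++ -> VV[0]=[1, 0, 0, 0], msg_vec=[1, 0, 0, 0]; VV[3]=max(VV[3],msg_vec) then VV[3][3]++ -> VV[3]=[1, 0, 0, 2]
Event 3: SEND 3->1: VV[3][3]++ -> VV[3]=[1, 0, 0, 3], msg_vec=[1, 0, 0, 3]; VV[1]=max(VV[1],msg_vec) then VV[1][1]++ -> VV[1]=[1, 1, 0, 3]
Event 4: SEND 0->1: VV[0][0]++ -> VV[0]=[2, 0, 0, 0], msg_vec=[2, 0, 0, 0]; VV[1]=max(VV[1],msg_vec) then VV[1][1]++ -> VV[1]=[2, 2, 0, 3]
Event 5: SEND 0->2: VV[0][0]++ -> VV[0]=[3, 0, 0, 0], msg_vec=[3, 0, 0, 0]; VV[2]=max(VV[2],msg_vec) then VV[2][2]++ -> VV[2]=[3, 0, 1, 0]
Event 2 stamp: [1, 0, 0, 0]
Event 4 stamp: [2, 0, 0, 0]
[1, 0, 0, 0] <= [2, 0, 0, 0]? True
[2, 0, 0, 0] <= [1, 0, 0, 0]? False
Relation: before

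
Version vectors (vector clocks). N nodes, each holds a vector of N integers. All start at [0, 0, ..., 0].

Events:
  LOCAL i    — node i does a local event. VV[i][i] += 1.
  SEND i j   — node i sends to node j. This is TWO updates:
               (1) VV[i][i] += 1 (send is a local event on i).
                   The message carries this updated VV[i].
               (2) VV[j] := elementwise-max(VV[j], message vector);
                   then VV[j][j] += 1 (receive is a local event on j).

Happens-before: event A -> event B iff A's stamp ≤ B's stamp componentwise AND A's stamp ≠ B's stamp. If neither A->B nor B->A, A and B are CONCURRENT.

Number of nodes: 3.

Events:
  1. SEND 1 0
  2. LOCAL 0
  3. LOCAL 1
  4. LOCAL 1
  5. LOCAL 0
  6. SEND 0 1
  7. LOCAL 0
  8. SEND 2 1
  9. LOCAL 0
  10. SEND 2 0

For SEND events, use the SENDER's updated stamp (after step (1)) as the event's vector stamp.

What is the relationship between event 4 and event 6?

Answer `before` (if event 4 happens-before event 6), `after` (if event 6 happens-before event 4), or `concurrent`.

Initial: VV[0]=[0, 0, 0]
Initial: VV[1]=[0, 0, 0]
Initial: VV[2]=[0, 0, 0]
Event 1: SEND 1->0: VV[1][1]++ -> VV[1]=[0, 1, 0], msg_vec=[0, 1, 0]; VV[0]=max(VV[0],msg_vec) then VV[0][0]++ -> VV[0]=[1, 1, 0]
Event 2: LOCAL 0: VV[0][0]++ -> VV[0]=[2, 1, 0]
Event 3: LOCAL 1: VV[1][1]++ -> VV[1]=[0, 2, 0]
Event 4: LOCAL 1: VV[1][1]++ -> VV[1]=[0, 3, 0]
Event 5: LOCAL 0: VV[0][0]++ -> VV[0]=[3, 1, 0]
Event 6: SEND 0->1: VV[0][0]++ -> VV[0]=[4, 1, 0], msg_vec=[4, 1, 0]; VV[1]=max(VV[1],msg_vec) then VV[1][1]++ -> VV[1]=[4, 4, 0]
Event 7: LOCAL 0: VV[0][0]++ -> VV[0]=[5, 1, 0]
Event 8: SEND 2->1: VV[2][2]++ -> VV[2]=[0, 0, 1], msg_vec=[0, 0, 1]; VV[1]=max(VV[1],msg_vec) then VV[1][1]++ -> VV[1]=[4, 5, 1]
Event 9: LOCAL 0: VV[0][0]++ -> VV[0]=[6, 1, 0]
Event 10: SEND 2->0: VV[2][2]++ -> VV[2]=[0, 0, 2], msg_vec=[0, 0, 2]; VV[0]=max(VV[0],msg_vec) then VV[0][0]++ -> VV[0]=[7, 1, 2]
Event 4 stamp: [0, 3, 0]
Event 6 stamp: [4, 1, 0]
[0, 3, 0] <= [4, 1, 0]? False
[4, 1, 0] <= [0, 3, 0]? False
Relation: concurrent

Answer: concurrent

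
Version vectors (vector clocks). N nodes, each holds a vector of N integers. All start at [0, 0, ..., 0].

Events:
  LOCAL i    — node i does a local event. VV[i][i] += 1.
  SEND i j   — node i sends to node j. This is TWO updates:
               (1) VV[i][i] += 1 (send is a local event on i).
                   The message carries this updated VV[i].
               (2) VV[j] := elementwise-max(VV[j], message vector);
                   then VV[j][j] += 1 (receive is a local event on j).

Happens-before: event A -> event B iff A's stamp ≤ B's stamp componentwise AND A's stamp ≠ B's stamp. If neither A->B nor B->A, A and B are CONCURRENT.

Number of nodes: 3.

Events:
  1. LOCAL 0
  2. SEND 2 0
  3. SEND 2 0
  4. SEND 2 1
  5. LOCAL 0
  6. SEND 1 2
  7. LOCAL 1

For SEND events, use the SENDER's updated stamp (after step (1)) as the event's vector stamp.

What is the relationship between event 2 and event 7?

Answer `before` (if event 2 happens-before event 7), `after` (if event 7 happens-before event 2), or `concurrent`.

Answer: before

Derivation:
Initial: VV[0]=[0, 0, 0]
Initial: VV[1]=[0, 0, 0]
Initial: VV[2]=[0, 0, 0]
Event 1: LOCAL 0: VV[0][0]++ -> VV[0]=[1, 0, 0]
Event 2: SEND 2->0: VV[2][2]++ -> VV[2]=[0, 0, 1], msg_vec=[0, 0, 1]; VV[0]=max(VV[0],msg_vec) then VV[0][0]++ -> VV[0]=[2, 0, 1]
Event 3: SEND 2->0: VV[2][2]++ -> VV[2]=[0, 0, 2], msg_vec=[0, 0, 2]; VV[0]=max(VV[0],msg_vec) then VV[0][0]++ -> VV[0]=[3, 0, 2]
Event 4: SEND 2->1: VV[2][2]++ -> VV[2]=[0, 0, 3], msg_vec=[0, 0, 3]; VV[1]=max(VV[1],msg_vec) then VV[1][1]++ -> VV[1]=[0, 1, 3]
Event 5: LOCAL 0: VV[0][0]++ -> VV[0]=[4, 0, 2]
Event 6: SEND 1->2: VV[1][1]++ -> VV[1]=[0, 2, 3], msg_vec=[0, 2, 3]; VV[2]=max(VV[2],msg_vec) then VV[2][2]++ -> VV[2]=[0, 2, 4]
Event 7: LOCAL 1: VV[1][1]++ -> VV[1]=[0, 3, 3]
Event 2 stamp: [0, 0, 1]
Event 7 stamp: [0, 3, 3]
[0, 0, 1] <= [0, 3, 3]? True
[0, 3, 3] <= [0, 0, 1]? False
Relation: before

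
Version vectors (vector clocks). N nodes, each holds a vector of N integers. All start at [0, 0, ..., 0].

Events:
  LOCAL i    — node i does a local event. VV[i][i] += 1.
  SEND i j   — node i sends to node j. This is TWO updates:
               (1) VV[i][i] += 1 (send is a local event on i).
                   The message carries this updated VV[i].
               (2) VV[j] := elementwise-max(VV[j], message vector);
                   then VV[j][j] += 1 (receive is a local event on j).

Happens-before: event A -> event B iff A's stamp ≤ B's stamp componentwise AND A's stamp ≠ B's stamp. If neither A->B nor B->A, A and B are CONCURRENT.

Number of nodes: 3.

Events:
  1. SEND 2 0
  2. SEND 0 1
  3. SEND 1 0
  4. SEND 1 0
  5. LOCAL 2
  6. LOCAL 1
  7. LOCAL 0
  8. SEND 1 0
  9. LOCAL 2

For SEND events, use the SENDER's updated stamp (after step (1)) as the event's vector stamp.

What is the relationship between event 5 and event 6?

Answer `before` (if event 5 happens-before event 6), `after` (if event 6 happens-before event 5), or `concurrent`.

Answer: concurrent

Derivation:
Initial: VV[0]=[0, 0, 0]
Initial: VV[1]=[0, 0, 0]
Initial: VV[2]=[0, 0, 0]
Event 1: SEND 2->0: VV[2][2]++ -> VV[2]=[0, 0, 1], msg_vec=[0, 0, 1]; VV[0]=max(VV[0],msg_vec) then VV[0][0]++ -> VV[0]=[1, 0, 1]
Event 2: SEND 0->1: VV[0][0]++ -> VV[0]=[2, 0, 1], msg_vec=[2, 0, 1]; VV[1]=max(VV[1],msg_vec) then VV[1][1]++ -> VV[1]=[2, 1, 1]
Event 3: SEND 1->0: VV[1][1]++ -> VV[1]=[2, 2, 1], msg_vec=[2, 2, 1]; VV[0]=max(VV[0],msg_vec) then VV[0][0]++ -> VV[0]=[3, 2, 1]
Event 4: SEND 1->0: VV[1][1]++ -> VV[1]=[2, 3, 1], msg_vec=[2, 3, 1]; VV[0]=max(VV[0],msg_vec) then VV[0][0]++ -> VV[0]=[4, 3, 1]
Event 5: LOCAL 2: VV[2][2]++ -> VV[2]=[0, 0, 2]
Event 6: LOCAL 1: VV[1][1]++ -> VV[1]=[2, 4, 1]
Event 7: LOCAL 0: VV[0][0]++ -> VV[0]=[5, 3, 1]
Event 8: SEND 1->0: VV[1][1]++ -> VV[1]=[2, 5, 1], msg_vec=[2, 5, 1]; VV[0]=max(VV[0],msg_vec) then VV[0][0]++ -> VV[0]=[6, 5, 1]
Event 9: LOCAL 2: VV[2][2]++ -> VV[2]=[0, 0, 3]
Event 5 stamp: [0, 0, 2]
Event 6 stamp: [2, 4, 1]
[0, 0, 2] <= [2, 4, 1]? False
[2, 4, 1] <= [0, 0, 2]? False
Relation: concurrent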